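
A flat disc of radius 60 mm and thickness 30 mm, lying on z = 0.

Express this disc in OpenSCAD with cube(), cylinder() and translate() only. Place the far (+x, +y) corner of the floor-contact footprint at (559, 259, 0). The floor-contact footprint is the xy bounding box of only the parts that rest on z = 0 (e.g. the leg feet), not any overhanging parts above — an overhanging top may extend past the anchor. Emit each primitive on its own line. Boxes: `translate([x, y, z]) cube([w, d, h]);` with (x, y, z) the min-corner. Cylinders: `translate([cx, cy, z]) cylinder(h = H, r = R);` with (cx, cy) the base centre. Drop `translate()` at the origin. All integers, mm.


translate([499, 199, 0]) cylinder(h = 30, r = 60);


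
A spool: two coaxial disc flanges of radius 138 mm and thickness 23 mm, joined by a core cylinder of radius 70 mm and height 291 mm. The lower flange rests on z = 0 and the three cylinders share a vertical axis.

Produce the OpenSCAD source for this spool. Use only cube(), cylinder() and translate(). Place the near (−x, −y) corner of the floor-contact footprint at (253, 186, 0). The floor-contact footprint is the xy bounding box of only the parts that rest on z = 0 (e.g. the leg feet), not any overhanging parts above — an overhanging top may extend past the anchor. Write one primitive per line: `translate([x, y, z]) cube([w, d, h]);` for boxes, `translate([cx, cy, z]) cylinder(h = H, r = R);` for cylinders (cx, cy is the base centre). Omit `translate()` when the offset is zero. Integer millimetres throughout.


translate([391, 324, 0]) cylinder(h = 23, r = 138);
translate([391, 324, 23]) cylinder(h = 291, r = 70);
translate([391, 324, 314]) cylinder(h = 23, r = 138);


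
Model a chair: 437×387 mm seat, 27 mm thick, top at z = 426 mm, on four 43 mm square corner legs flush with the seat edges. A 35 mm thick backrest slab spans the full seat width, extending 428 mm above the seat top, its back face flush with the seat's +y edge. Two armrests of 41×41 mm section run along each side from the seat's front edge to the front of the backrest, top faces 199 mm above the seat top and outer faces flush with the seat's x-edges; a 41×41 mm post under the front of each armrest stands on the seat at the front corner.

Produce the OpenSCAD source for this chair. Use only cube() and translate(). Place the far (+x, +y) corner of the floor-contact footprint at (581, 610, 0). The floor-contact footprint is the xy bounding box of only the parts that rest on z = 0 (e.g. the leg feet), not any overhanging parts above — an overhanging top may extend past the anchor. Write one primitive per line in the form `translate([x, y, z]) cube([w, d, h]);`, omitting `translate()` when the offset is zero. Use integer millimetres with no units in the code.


// leg_h = 426 - 27 = 399
// arm post h = 199 - 41 = 158
translate([144, 223, 399]) cube([437, 387, 27]);
translate([144, 223, 0]) cube([43, 43, 399]);
translate([538, 223, 0]) cube([43, 43, 399]);
translate([144, 567, 0]) cube([43, 43, 399]);
translate([538, 567, 0]) cube([43, 43, 399]);
translate([144, 575, 426]) cube([437, 35, 428]);
translate([144, 223, 584]) cube([41, 352, 41]);
translate([540, 223, 584]) cube([41, 352, 41]);
translate([144, 223, 426]) cube([41, 41, 158]);
translate([540, 223, 426]) cube([41, 41, 158]);


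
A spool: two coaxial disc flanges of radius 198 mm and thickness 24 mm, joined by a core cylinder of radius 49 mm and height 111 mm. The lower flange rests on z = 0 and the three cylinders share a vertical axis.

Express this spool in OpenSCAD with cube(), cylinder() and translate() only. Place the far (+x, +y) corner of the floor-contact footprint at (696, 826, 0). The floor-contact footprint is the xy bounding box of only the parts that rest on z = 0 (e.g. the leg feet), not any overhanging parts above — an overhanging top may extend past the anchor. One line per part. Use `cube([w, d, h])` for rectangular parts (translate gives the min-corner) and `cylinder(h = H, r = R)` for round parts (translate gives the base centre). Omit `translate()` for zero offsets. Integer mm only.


translate([498, 628, 0]) cylinder(h = 24, r = 198);
translate([498, 628, 24]) cylinder(h = 111, r = 49);
translate([498, 628, 135]) cylinder(h = 24, r = 198);


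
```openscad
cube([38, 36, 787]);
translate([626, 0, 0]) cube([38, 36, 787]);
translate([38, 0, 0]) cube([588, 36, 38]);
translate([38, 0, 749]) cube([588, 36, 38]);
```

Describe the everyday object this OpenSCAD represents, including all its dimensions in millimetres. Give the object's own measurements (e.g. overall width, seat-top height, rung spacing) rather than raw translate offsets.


A rectangular picture frame lying in the x–z plane (depth along y). The opening is 588 mm wide (x) by 711 mm tall (z), surrounded by a border 38 mm wide on all four sides. The frame is 36 mm deep and is made of two full-height vertical stiles with two horizontal rails fitted between them.


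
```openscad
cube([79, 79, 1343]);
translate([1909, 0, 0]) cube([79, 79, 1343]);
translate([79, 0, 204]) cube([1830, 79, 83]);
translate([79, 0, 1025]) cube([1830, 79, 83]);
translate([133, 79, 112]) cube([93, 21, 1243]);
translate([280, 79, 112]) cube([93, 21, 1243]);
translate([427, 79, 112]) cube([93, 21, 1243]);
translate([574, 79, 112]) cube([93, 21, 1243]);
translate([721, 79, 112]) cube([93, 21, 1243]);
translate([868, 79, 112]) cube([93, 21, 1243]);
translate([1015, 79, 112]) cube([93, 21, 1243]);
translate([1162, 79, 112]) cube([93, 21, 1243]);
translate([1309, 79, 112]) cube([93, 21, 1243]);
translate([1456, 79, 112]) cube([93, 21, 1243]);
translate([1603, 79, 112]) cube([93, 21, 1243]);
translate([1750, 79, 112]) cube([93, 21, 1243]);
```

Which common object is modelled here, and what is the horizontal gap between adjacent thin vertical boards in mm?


A fence section. The picket gap is 54 mm.

Two posts, two rails, 12 pickets — a fence section. Span 1830 mm holds 12 pickets of 93 mm with 13 equal gaps: ⌊(1830 − 12·93) / 13⌋ = 54 mm.


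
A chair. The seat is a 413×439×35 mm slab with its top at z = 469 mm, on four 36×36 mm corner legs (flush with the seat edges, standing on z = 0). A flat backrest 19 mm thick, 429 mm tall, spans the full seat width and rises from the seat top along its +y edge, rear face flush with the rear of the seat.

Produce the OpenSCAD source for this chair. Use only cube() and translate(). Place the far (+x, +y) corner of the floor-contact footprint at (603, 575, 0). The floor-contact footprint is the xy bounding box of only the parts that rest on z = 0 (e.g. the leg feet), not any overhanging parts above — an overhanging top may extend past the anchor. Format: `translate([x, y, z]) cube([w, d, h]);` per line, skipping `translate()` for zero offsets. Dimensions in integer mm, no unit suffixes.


translate([190, 136, 434]) cube([413, 439, 35]);
translate([190, 136, 0]) cube([36, 36, 434]);
translate([567, 136, 0]) cube([36, 36, 434]);
translate([190, 539, 0]) cube([36, 36, 434]);
translate([567, 539, 0]) cube([36, 36, 434]);
translate([190, 556, 469]) cube([413, 19, 429]);


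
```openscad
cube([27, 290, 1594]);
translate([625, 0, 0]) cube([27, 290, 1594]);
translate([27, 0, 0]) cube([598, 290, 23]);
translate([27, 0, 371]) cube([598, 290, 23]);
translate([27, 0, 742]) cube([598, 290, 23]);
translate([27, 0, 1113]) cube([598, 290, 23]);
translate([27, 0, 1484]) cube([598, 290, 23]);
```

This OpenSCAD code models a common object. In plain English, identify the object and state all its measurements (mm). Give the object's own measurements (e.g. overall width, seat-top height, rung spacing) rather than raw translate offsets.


An open bookshelf. Two side panels, each 27 mm thick, 290 mm deep and 1594 mm tall, stand 652 mm apart (outside-to-outside). Between them sit 5 shelves, each 23 mm thick and 290 mm deep, spanning the full gap between the sides. The bottom shelf rests on the floor (its underside at z = 0) and the clear gap between one shelf's top and the next shelf's underside is 348 mm.


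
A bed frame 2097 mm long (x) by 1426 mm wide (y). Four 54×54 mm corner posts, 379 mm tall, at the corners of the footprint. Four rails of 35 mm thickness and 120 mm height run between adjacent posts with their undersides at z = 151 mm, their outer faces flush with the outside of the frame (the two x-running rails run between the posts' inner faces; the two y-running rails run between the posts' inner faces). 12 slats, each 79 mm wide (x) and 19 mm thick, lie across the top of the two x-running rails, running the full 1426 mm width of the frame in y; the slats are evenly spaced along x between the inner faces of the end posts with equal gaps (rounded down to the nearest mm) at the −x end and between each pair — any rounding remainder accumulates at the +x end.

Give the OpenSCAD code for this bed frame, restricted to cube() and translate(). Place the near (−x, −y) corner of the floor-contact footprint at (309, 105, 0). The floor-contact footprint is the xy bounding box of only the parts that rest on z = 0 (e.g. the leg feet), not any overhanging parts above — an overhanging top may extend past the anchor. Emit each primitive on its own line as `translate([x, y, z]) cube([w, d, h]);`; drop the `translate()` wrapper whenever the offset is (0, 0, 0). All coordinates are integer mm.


translate([309, 105, 0]) cube([54, 54, 379]);
translate([309, 1477, 0]) cube([54, 54, 379]);
translate([2352, 105, 0]) cube([54, 54, 379]);
translate([2352, 1477, 0]) cube([54, 54, 379]);
translate([363, 105, 151]) cube([1989, 35, 120]);
translate([363, 1496, 151]) cube([1989, 35, 120]);
translate([309, 159, 151]) cube([35, 1318, 120]);
translate([2371, 159, 151]) cube([35, 1318, 120]);
translate([443, 105, 271]) cube([79, 1426, 19]);
translate([602, 105, 271]) cube([79, 1426, 19]);
translate([761, 105, 271]) cube([79, 1426, 19]);
translate([920, 105, 271]) cube([79, 1426, 19]);
translate([1079, 105, 271]) cube([79, 1426, 19]);
translate([1238, 105, 271]) cube([79, 1426, 19]);
translate([1397, 105, 271]) cube([79, 1426, 19]);
translate([1556, 105, 271]) cube([79, 1426, 19]);
translate([1715, 105, 271]) cube([79, 1426, 19]);
translate([1874, 105, 271]) cube([79, 1426, 19]);
translate([2033, 105, 271]) cube([79, 1426, 19]);
translate([2192, 105, 271]) cube([79, 1426, 19]);


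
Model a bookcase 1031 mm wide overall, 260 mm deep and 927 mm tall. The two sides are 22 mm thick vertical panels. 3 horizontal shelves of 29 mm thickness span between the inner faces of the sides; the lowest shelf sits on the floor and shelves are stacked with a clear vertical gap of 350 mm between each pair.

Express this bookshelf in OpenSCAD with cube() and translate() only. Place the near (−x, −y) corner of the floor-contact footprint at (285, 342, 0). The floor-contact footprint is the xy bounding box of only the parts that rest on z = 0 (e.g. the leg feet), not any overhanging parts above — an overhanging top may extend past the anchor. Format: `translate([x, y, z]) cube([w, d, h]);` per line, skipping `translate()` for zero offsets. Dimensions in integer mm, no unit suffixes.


translate([285, 342, 0]) cube([22, 260, 927]);
translate([1294, 342, 0]) cube([22, 260, 927]);
translate([307, 342, 0]) cube([987, 260, 29]);
translate([307, 342, 379]) cube([987, 260, 29]);
translate([307, 342, 758]) cube([987, 260, 29]);


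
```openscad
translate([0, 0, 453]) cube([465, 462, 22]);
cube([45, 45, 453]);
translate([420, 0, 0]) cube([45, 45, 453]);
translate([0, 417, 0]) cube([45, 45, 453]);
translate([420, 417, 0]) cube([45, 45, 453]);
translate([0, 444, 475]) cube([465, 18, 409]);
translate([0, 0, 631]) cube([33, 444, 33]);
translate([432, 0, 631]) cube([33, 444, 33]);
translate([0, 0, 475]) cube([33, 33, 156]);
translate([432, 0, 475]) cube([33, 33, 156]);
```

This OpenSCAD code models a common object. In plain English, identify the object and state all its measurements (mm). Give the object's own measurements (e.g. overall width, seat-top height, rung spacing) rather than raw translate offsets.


A chair. The seat is a 465×462×22 mm slab with its top at z = 475 mm, on four 45×45 mm corner legs (flush with the seat edges, standing on z = 0). A flat backrest 18 mm thick, 409 mm tall, spans the full seat width and rises from the seat top along its +y edge, rear face flush with the rear of the seat. Two armrests of 33×33 mm section run along each side from the seat's front edge to the front of the backrest, top faces 189 mm above the seat top and outer faces flush with the seat's x-edges; a 33×33 mm post under the front of each armrest stands on the seat at the front corner.


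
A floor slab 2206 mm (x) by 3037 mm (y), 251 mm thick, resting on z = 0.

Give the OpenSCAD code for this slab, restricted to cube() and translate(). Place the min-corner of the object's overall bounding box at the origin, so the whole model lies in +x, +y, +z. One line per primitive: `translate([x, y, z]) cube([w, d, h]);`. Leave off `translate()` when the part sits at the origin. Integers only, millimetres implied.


cube([2206, 3037, 251]);


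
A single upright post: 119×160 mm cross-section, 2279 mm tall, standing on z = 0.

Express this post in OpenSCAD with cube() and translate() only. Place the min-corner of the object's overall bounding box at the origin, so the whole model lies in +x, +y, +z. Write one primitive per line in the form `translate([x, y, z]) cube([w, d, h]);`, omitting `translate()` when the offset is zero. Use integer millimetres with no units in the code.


cube([119, 160, 2279]);


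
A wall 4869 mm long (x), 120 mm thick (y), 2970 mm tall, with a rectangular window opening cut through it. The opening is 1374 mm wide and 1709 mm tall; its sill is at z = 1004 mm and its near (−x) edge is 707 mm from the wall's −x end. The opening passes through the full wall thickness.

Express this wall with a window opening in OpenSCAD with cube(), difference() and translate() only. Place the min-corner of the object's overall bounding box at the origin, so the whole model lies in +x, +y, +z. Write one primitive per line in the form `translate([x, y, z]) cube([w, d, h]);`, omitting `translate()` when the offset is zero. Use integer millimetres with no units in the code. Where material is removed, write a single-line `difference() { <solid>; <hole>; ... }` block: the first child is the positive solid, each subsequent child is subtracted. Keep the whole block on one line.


difference() { cube([4869, 120, 2970]); translate([707, 0, 1004]) cube([1374, 120, 1709]); }


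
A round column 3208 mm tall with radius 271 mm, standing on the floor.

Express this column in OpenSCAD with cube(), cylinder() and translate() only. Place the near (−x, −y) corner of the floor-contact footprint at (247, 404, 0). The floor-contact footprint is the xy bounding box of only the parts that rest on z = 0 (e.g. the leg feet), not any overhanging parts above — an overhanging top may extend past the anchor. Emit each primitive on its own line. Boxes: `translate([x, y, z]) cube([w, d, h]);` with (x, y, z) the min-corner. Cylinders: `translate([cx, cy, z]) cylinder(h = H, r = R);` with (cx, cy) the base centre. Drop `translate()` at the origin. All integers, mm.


translate([518, 675, 0]) cylinder(h = 3208, r = 271);


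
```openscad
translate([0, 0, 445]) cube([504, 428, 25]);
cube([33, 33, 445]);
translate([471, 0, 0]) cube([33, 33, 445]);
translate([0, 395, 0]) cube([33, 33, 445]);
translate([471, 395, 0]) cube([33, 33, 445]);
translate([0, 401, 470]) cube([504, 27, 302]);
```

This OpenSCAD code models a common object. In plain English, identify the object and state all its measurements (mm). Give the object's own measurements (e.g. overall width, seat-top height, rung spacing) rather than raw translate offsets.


A chair. The seat is a 504×428×25 mm slab with its top at z = 470 mm, on four 33×33 mm corner legs (flush with the seat edges, standing on z = 0). A flat backrest 27 mm thick, 302 mm tall, spans the full seat width and rises from the seat top along its +y edge, rear face flush with the rear of the seat.


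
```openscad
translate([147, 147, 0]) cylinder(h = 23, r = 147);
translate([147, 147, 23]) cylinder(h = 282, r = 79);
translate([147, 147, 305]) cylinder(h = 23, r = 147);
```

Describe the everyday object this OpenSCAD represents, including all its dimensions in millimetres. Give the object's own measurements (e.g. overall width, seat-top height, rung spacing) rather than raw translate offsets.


A spool: two coaxial disc flanges of radius 147 mm and thickness 23 mm, joined by a core cylinder of radius 79 mm and height 282 mm. The lower flange rests on z = 0 and the three cylinders share a vertical axis.


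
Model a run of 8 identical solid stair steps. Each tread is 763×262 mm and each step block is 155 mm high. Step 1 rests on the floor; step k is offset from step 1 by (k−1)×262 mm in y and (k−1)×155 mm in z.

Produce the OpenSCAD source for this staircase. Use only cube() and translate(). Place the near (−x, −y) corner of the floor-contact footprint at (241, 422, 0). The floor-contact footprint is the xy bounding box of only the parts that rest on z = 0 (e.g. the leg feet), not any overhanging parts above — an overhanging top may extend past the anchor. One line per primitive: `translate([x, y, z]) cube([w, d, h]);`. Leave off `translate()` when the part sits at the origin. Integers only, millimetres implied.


translate([241, 422, 0]) cube([763, 262, 155]);
translate([241, 684, 155]) cube([763, 262, 155]);
translate([241, 946, 310]) cube([763, 262, 155]);
translate([241, 1208, 465]) cube([763, 262, 155]);
translate([241, 1470, 620]) cube([763, 262, 155]);
translate([241, 1732, 775]) cube([763, 262, 155]);
translate([241, 1994, 930]) cube([763, 262, 155]);
translate([241, 2256, 1085]) cube([763, 262, 155]);


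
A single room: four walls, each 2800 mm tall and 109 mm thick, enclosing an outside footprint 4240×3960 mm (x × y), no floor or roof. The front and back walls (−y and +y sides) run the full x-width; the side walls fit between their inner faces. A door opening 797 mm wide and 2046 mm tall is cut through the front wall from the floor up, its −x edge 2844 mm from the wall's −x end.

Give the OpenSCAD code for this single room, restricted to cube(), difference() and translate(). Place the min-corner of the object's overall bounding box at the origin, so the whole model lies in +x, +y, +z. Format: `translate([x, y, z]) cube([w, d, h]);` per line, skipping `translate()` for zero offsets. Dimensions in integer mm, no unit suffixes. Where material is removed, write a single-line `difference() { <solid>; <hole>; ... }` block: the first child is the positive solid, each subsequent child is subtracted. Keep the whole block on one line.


difference() { cube([4240, 109, 2800]); translate([2844, 0, 0]) cube([797, 109, 2046]); }
translate([0, 3851, 0]) cube([4240, 109, 2800]);
translate([0, 109, 0]) cube([109, 3742, 2800]);
translate([4131, 109, 0]) cube([109, 3742, 2800]);


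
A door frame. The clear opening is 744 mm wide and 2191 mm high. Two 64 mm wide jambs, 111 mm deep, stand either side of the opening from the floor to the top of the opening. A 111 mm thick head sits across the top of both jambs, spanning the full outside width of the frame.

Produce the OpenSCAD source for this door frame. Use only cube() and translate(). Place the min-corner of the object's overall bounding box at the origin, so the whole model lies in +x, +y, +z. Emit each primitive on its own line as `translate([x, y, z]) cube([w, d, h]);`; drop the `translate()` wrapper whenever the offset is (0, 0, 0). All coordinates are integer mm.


cube([64, 111, 2191]);
translate([808, 0, 0]) cube([64, 111, 2191]);
translate([0, 0, 2191]) cube([872, 111, 111]);


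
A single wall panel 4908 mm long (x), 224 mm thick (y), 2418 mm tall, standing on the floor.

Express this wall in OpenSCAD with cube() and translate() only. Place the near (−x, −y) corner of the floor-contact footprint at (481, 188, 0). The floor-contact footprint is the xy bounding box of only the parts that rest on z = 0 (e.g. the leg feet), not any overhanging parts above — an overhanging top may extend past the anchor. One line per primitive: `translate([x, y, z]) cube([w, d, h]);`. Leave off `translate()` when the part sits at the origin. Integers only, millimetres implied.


translate([481, 188, 0]) cube([4908, 224, 2418]);


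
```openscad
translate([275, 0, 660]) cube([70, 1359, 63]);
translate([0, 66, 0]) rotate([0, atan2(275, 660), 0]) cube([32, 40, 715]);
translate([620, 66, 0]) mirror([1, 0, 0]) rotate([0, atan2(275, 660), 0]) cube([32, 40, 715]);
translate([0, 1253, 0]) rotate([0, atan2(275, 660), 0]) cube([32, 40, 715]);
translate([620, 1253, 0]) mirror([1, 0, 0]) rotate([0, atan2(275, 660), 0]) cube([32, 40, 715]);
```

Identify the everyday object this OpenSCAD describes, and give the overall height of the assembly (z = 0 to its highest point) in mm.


A sawhorse. The overall height is 723 mm.

A beam across two mirrored pairs of raked legs — a sawhorse. The beam's underside is at z = 660 (matching the legs' vertical rise in atan2(275, 660)) and the beam is 63 mm tall, so its top is at 660 + 63 = 723 mm. The raked legs top out at the beam's underside, so that is the highest point.


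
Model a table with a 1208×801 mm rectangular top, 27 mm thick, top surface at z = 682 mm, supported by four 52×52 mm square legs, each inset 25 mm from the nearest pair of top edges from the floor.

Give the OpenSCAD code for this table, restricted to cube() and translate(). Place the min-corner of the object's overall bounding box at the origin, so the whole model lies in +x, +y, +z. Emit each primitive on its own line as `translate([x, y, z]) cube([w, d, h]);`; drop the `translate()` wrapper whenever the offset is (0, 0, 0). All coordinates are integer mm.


translate([0, 0, 655]) cube([1208, 801, 27]);
translate([25, 25, 0]) cube([52, 52, 655]);
translate([1131, 25, 0]) cube([52, 52, 655]);
translate([25, 724, 0]) cube([52, 52, 655]);
translate([1131, 724, 0]) cube([52, 52, 655]);


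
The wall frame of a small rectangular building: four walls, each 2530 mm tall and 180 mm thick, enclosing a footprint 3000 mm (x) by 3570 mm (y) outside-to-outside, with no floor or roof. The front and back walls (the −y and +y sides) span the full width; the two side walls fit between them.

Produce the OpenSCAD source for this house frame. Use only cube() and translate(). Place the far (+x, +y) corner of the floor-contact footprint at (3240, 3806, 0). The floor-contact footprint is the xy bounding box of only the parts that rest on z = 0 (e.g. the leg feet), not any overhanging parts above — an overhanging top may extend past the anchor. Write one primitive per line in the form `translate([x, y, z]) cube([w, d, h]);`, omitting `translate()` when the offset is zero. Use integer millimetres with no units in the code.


translate([240, 236, 0]) cube([3000, 180, 2530]);
translate([240, 3626, 0]) cube([3000, 180, 2530]);
translate([240, 416, 0]) cube([180, 3210, 2530]);
translate([3060, 416, 0]) cube([180, 3210, 2530]);


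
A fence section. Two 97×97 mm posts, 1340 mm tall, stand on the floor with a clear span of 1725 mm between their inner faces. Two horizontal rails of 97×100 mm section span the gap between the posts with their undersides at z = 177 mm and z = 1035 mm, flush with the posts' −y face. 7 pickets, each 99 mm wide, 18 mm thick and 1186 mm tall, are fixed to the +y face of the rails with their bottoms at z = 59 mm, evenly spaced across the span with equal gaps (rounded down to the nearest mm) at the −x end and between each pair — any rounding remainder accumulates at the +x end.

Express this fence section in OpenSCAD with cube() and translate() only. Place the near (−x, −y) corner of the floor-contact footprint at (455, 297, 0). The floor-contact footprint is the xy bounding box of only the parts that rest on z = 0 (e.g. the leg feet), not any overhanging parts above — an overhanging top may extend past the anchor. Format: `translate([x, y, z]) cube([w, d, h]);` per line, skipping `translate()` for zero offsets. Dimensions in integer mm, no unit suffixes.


translate([455, 297, 0]) cube([97, 97, 1340]);
translate([2277, 297, 0]) cube([97, 97, 1340]);
translate([552, 297, 177]) cube([1725, 97, 100]);
translate([552, 297, 1035]) cube([1725, 97, 100]);
translate([681, 394, 59]) cube([99, 18, 1186]);
translate([909, 394, 59]) cube([99, 18, 1186]);
translate([1137, 394, 59]) cube([99, 18, 1186]);
translate([1365, 394, 59]) cube([99, 18, 1186]);
translate([1593, 394, 59]) cube([99, 18, 1186]);
translate([1821, 394, 59]) cube([99, 18, 1186]);
translate([2049, 394, 59]) cube([99, 18, 1186]);


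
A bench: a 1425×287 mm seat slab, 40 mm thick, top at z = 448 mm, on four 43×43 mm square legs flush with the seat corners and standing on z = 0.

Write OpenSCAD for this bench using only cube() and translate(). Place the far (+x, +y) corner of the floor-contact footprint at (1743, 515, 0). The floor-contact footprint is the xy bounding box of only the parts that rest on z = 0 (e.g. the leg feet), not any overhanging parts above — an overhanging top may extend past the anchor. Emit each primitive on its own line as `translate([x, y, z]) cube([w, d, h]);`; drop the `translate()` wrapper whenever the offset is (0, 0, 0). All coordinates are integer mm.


translate([318, 228, 408]) cube([1425, 287, 40]);
translate([318, 228, 0]) cube([43, 43, 408]);
translate([318, 472, 0]) cube([43, 43, 408]);
translate([1700, 228, 0]) cube([43, 43, 408]);
translate([1700, 472, 0]) cube([43, 43, 408]);


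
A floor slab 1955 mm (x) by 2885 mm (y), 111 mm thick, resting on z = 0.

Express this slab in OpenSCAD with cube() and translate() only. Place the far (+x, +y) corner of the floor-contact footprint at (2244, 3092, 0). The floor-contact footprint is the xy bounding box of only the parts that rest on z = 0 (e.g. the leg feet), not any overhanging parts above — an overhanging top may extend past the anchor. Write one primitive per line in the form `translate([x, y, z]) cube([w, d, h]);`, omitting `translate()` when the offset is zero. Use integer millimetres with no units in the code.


translate([289, 207, 0]) cube([1955, 2885, 111]);


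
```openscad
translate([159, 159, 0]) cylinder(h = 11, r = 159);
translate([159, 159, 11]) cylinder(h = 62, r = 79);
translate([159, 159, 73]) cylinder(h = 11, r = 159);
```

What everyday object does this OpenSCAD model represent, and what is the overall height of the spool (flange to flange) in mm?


A spool. The overall height is 84 mm.

Three coaxial cylinders, large–small–large — a spool. Two 11 mm flanges and a 62 mm core give 11 + 62 + 11 = 84 mm.


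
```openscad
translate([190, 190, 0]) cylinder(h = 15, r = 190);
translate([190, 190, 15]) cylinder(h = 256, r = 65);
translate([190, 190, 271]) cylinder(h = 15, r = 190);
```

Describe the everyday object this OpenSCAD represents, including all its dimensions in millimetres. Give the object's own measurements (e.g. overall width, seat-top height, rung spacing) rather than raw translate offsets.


A spool: two coaxial disc flanges of radius 190 mm and thickness 15 mm, joined by a core cylinder of radius 65 mm and height 256 mm. The lower flange rests on z = 0 and the three cylinders share a vertical axis.


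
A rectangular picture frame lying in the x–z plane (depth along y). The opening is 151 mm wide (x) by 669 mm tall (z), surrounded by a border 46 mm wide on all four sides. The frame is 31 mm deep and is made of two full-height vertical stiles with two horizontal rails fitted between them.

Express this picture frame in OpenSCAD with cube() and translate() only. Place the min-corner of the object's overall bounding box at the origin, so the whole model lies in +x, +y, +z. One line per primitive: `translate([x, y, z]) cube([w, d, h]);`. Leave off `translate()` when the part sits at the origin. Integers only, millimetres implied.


cube([46, 31, 761]);
translate([197, 0, 0]) cube([46, 31, 761]);
translate([46, 0, 0]) cube([151, 31, 46]);
translate([46, 0, 715]) cube([151, 31, 46]);


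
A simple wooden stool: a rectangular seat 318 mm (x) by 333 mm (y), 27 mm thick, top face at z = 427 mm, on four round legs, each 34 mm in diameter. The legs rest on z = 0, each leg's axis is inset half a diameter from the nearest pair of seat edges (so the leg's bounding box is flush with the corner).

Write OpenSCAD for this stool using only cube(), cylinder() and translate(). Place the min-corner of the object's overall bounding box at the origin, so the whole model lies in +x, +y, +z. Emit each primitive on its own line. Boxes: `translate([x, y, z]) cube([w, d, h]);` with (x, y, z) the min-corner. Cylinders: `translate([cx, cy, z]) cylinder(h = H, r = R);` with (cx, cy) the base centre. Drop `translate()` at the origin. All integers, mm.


translate([0, 0, 400]) cube([318, 333, 27]);
translate([17, 17, 0]) cylinder(h = 400, r = 17);
translate([301, 17, 0]) cylinder(h = 400, r = 17);
translate([17, 316, 0]) cylinder(h = 400, r = 17);
translate([301, 316, 0]) cylinder(h = 400, r = 17);


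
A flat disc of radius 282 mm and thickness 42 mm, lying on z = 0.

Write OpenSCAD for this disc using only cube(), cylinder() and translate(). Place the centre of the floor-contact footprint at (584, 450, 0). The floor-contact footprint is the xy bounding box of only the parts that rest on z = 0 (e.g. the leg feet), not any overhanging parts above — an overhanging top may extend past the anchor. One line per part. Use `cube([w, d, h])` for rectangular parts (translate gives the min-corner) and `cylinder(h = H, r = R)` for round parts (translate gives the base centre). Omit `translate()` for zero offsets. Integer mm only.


translate([584, 450, 0]) cylinder(h = 42, r = 282);


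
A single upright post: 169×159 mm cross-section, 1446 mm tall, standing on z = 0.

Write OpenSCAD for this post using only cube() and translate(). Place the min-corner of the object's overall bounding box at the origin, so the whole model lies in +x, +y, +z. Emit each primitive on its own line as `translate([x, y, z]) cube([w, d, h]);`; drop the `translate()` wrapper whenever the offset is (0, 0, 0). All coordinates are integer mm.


cube([169, 159, 1446]);


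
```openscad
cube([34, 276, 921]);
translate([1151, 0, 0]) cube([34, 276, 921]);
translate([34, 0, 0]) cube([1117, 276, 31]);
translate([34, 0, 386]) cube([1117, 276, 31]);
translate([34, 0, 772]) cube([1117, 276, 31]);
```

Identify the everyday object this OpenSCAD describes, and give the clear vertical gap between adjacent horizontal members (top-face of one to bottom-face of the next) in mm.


A bookshelf. The clear shelf gap is 355 mm.

Two tall side panels with 3 horizontal boards between them — a bookshelf. The first two shelf undersides are at z = 0 and z = 386; with shelf thickness 31, the clear gap is 386 − 0 − 31 = 355 mm.


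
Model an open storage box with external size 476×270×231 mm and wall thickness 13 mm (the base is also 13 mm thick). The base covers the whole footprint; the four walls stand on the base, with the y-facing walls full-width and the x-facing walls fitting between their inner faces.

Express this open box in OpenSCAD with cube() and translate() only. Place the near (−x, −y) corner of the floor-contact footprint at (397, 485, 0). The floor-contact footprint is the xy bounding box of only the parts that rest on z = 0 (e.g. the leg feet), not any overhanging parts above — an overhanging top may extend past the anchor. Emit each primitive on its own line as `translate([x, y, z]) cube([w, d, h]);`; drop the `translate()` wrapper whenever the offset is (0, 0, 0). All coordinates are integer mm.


translate([397, 485, 0]) cube([476, 270, 13]);
translate([397, 485, 13]) cube([476, 13, 218]);
translate([397, 742, 13]) cube([476, 13, 218]);
translate([397, 498, 13]) cube([13, 244, 218]);
translate([860, 498, 13]) cube([13, 244, 218]);


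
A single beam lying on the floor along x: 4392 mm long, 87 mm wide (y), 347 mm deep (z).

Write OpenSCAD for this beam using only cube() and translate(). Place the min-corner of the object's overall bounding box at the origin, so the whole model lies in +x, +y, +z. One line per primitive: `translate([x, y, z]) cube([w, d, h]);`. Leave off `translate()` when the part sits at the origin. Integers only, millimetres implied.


cube([4392, 87, 347]);


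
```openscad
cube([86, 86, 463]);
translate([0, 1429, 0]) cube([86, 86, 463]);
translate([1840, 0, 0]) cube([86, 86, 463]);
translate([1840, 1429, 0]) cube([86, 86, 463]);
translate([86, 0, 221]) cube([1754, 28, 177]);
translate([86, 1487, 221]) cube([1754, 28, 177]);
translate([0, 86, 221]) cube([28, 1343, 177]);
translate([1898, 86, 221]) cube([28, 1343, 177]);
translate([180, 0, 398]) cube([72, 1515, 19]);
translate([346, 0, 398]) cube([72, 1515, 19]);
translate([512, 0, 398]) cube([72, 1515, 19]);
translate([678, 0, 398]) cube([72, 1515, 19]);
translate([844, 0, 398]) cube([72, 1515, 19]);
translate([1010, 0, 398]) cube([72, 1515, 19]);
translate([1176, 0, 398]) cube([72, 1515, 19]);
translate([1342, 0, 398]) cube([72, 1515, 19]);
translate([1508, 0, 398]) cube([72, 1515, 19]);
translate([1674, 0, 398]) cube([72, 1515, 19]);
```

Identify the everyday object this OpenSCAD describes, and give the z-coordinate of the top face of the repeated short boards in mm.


A bed frame. The slat-top height is 417 mm.

Four posts, four rails, and a row of slats — a bed frame. Slats sit on the rails at z = 221 + 177 = 398; with slat thickness 19, the top is 417 mm.


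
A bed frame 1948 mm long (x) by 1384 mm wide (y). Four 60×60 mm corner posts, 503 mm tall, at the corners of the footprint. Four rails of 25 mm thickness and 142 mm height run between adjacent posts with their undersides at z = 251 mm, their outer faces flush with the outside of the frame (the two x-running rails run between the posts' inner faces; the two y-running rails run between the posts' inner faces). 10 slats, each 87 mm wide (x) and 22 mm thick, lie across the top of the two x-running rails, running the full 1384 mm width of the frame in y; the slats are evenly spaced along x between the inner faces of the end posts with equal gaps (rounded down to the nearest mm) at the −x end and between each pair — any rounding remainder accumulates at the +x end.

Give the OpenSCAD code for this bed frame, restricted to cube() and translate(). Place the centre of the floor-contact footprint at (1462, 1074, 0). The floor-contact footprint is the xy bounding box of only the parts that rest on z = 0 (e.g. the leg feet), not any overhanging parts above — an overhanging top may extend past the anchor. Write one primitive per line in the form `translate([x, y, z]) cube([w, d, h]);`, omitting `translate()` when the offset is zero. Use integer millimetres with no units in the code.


translate([488, 382, 0]) cube([60, 60, 503]);
translate([488, 1706, 0]) cube([60, 60, 503]);
translate([2376, 382, 0]) cube([60, 60, 503]);
translate([2376, 1706, 0]) cube([60, 60, 503]);
translate([548, 382, 251]) cube([1828, 25, 142]);
translate([548, 1741, 251]) cube([1828, 25, 142]);
translate([488, 442, 251]) cube([25, 1264, 142]);
translate([2411, 442, 251]) cube([25, 1264, 142]);
translate([635, 382, 393]) cube([87, 1384, 22]);
translate([809, 382, 393]) cube([87, 1384, 22]);
translate([983, 382, 393]) cube([87, 1384, 22]);
translate([1157, 382, 393]) cube([87, 1384, 22]);
translate([1331, 382, 393]) cube([87, 1384, 22]);
translate([1505, 382, 393]) cube([87, 1384, 22]);
translate([1679, 382, 393]) cube([87, 1384, 22]);
translate([1853, 382, 393]) cube([87, 1384, 22]);
translate([2027, 382, 393]) cube([87, 1384, 22]);
translate([2201, 382, 393]) cube([87, 1384, 22]);


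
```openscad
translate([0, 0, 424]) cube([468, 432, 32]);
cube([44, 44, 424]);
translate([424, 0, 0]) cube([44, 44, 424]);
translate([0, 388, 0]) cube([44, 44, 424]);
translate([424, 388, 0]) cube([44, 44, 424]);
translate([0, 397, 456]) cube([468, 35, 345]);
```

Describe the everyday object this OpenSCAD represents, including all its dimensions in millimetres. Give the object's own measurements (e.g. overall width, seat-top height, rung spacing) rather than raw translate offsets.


A chair. The seat is a 468×432×32 mm slab with its top at z = 456 mm, on four 44×44 mm corner legs (flush with the seat edges, standing on z = 0). A flat backrest 35 mm thick, 345 mm tall, spans the full seat width and rises from the seat top along its +y edge, rear face flush with the rear of the seat.


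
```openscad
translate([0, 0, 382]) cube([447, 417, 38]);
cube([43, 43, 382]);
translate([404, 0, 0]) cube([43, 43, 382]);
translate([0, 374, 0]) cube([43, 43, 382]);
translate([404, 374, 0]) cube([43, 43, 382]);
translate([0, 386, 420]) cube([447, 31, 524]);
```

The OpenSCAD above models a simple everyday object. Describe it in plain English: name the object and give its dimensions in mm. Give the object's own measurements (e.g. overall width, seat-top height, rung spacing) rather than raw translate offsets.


A chair. The seat is a 447×417×38 mm slab with its top at z = 420 mm, on four 43×43 mm corner legs (flush with the seat edges, standing on z = 0). A flat backrest 31 mm thick, 524 mm tall, spans the full seat width and rises from the seat top along its +y edge, rear face flush with the rear of the seat.


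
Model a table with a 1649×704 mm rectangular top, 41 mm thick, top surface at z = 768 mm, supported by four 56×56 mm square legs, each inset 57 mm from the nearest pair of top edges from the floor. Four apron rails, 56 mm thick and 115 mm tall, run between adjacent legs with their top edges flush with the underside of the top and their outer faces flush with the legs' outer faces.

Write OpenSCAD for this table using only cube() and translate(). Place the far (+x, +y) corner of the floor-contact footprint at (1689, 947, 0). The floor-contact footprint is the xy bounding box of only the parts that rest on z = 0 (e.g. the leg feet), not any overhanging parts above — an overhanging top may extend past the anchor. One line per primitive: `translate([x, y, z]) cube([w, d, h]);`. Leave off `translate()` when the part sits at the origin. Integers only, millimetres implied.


translate([97, 300, 727]) cube([1649, 704, 41]);
translate([154, 357, 0]) cube([56, 56, 727]);
translate([1633, 357, 0]) cube([56, 56, 727]);
translate([154, 891, 0]) cube([56, 56, 727]);
translate([1633, 891, 0]) cube([56, 56, 727]);
translate([210, 357, 612]) cube([1423, 56, 115]);
translate([210, 891, 612]) cube([1423, 56, 115]);
translate([154, 413, 612]) cube([56, 478, 115]);
translate([1633, 413, 612]) cube([56, 478, 115]);


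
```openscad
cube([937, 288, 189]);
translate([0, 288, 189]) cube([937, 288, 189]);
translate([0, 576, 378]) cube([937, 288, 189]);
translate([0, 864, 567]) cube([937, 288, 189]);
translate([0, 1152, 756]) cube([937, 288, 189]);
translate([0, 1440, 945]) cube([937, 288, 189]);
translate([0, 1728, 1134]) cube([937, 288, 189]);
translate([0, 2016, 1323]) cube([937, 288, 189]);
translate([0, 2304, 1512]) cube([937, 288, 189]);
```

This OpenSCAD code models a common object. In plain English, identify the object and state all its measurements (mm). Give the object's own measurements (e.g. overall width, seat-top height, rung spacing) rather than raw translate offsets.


A straight staircase of 9 solid steps. Each step is 937 mm wide (x), 288 mm deep (y, the going) and 189 mm tall (the rise). The first step rests on the floor; each subsequent step sits one going further in +y and one rise higher in +z, directly behind and above the previous step with no overlap.


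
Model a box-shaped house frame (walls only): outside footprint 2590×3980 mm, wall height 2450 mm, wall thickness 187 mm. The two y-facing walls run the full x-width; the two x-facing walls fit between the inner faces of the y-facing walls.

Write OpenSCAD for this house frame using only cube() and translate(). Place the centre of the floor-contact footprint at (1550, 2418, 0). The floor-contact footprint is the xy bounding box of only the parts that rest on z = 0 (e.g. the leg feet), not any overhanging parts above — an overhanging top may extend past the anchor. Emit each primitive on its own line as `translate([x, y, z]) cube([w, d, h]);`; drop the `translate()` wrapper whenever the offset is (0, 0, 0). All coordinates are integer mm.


translate([255, 428, 0]) cube([2590, 187, 2450]);
translate([255, 4221, 0]) cube([2590, 187, 2450]);
translate([255, 615, 0]) cube([187, 3606, 2450]);
translate([2658, 615, 0]) cube([187, 3606, 2450]);
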